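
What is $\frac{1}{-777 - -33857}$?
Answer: $\frac{1}{33080} \approx 3.023 \cdot 10^{-5}$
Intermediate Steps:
$\frac{1}{-777 - -33857} = \frac{1}{-777 + \left(-8955 + 42812\right)} = \frac{1}{-777 + 33857} = \frac{1}{33080}$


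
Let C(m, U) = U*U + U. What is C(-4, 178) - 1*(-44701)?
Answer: 76563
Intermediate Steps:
C(m, U) = U + U² (C(m, U) = U² + U = U + U²)
C(-4, 178) - 1*(-44701) = 178*(1 + 178) - 1*(-44701) = 178*179 + 44701 = 31862 + 44701 = 76563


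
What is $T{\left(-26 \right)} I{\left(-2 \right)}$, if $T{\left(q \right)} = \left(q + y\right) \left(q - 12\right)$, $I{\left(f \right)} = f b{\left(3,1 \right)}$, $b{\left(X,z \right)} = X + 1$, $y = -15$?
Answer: $-12464$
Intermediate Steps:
$b{\left(X,z \right)} = 1 + X$
$I{\left(f \right)} = 4 f$ ($I{\left(f \right)} = f \left(1 + 3\right) = f 4 = 4 f$)
$T{\left(q \right)} = \left(-15 + q\right) \left(-12 + q\right)$ ($T{\left(q \right)} = \left(q - 15\right) \left(q - 12\right) = \left(-15 + q\right) \left(-12 + q\right)$)
$T{\left(-26 \right)} I{\left(-2 \right)} = \left(180 + \left(-26\right)^{2} - -702\right) 4 \left(-2\right) = \left(180 + 676 + 702\right) \left(-8\right) = 1558 \left(-8\right) = -12464$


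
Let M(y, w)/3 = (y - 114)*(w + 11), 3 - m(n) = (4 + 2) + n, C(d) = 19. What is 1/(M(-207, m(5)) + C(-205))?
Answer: -1/2870 ≈ -0.00034843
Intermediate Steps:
m(n) = -3 - n (m(n) = 3 - ((4 + 2) + n) = 3 - (6 + n) = 3 + (-6 - n) = -3 - n)
M(y, w) = 3*(-114 + y)*(11 + w) (M(y, w) = 3*((y - 114)*(w + 11)) = 3*((-114 + y)*(11 + w)) = 3*(-114 + y)*(11 + w))
1/(M(-207, m(5)) + C(-205)) = 1/((-3762 - 342*(-3 - 1*5) + 33*(-207) + 3*(-3 - 1*5)*(-207)) + 19) = 1/((-3762 - 342*(-3 - 5) - 6831 + 3*(-3 - 5)*(-207)) + 19) = 1/((-3762 - 342*(-8) - 6831 + 3*(-8)*(-207)) + 19) = 1/((-3762 + 2736 - 6831 + 4968) + 19) = 1/(-2889 + 19) = 1/(-2870) = -1/2870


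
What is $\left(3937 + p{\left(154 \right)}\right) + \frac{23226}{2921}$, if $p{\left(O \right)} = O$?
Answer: $\frac{11973037}{2921} \approx 4099.0$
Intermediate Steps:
$\left(3937 + p{\left(154 \right)}\right) + \frac{23226}{2921} = \left(3937 + 154\right) + \frac{23226}{2921} = 4091 + 23226 \cdot \frac{1}{2921} = 4091 + \frac{23226}{2921} = \frac{11973037}{2921}$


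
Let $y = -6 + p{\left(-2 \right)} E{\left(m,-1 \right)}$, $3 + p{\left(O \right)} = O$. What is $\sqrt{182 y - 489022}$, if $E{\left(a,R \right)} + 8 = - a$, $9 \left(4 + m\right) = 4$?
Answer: $\frac{i \sqrt{4374626}}{3} \approx 697.19 i$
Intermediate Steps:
$m = - \frac{32}{9}$ ($m = -4 + \frac{1}{9} \cdot 4 = -4 + \frac{4}{9} = - \frac{32}{9} \approx -3.5556$)
$p{\left(O \right)} = -3 + O$
$E{\left(a,R \right)} = -8 - a$
$y = \frac{146}{9}$ ($y = -6 + \left(-3 - 2\right) \left(-8 - - \frac{32}{9}\right) = -6 - 5 \left(-8 + \frac{32}{9}\right) = -6 - - \frac{200}{9} = -6 + \frac{200}{9} = \frac{146}{9} \approx 16.222$)
$\sqrt{182 y - 489022} = \sqrt{182 \cdot \frac{146}{9} - 489022} = \sqrt{\frac{26572}{9} - 489022} = \sqrt{- \frac{4374626}{9}} = \frac{i \sqrt{4374626}}{3}$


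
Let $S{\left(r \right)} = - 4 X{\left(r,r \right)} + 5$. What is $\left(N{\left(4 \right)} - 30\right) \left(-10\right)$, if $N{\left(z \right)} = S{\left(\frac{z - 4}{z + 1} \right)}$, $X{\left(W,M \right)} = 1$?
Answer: $290$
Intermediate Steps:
$S{\left(r \right)} = 1$ ($S{\left(r \right)} = \left(-4\right) 1 + 5 = -4 + 5 = 1$)
$N{\left(z \right)} = 1$
$\left(N{\left(4 \right)} - 30\right) \left(-10\right) = \left(1 - 30\right) \left(-10\right) = \left(-29\right) \left(-10\right) = 290$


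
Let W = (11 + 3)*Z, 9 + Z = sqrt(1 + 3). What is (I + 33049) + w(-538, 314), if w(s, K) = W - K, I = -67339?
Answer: -34702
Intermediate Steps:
Z = -7 (Z = -9 + sqrt(1 + 3) = -9 + sqrt(4) = -9 + 2 = -7)
W = -98 (W = (11 + 3)*(-7) = 14*(-7) = -98)
w(s, K) = -98 - K
(I + 33049) + w(-538, 314) = (-67339 + 33049) + (-98 - 1*314) = -34290 + (-98 - 314) = -34290 - 412 = -34702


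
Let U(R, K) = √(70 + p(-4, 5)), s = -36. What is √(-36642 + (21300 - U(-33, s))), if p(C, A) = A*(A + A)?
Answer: √(-15342 - 2*√30) ≈ 123.91*I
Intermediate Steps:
p(C, A) = 2*A² (p(C, A) = A*(2*A) = 2*A²)
U(R, K) = 2*√30 (U(R, K) = √(70 + 2*5²) = √(70 + 2*25) = √(70 + 50) = √120 = 2*√30)
√(-36642 + (21300 - U(-33, s))) = √(-36642 + (21300 - 2*√30)) = √(-15342 - 2*√30)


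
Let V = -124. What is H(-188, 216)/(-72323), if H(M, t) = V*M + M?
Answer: -23124/72323 ≈ -0.31973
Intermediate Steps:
H(M, t) = -123*M (H(M, t) = -124*M + M = -123*M)
H(-188, 216)/(-72323) = -123*(-188)/(-72323) = 23124*(-1/72323) = -23124/72323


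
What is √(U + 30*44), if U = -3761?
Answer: I*√2441 ≈ 49.406*I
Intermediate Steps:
√(U + 30*44) = √(-3761 + 30*44) = √(-3761 + 1320) = √(-2441) = I*√2441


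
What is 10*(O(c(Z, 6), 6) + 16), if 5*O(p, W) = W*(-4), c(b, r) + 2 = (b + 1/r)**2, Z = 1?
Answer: 112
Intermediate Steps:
c(b, r) = -2 + (b + 1/r)**2
O(p, W) = -4*W/5 (O(p, W) = (W*(-4))/5 = (-4*W)/5 = -4*W/5)
10*(O(c(Z, 6), 6) + 16) = 10*(-4/5*6 + 16) = 10*(-24/5 + 16) = 10*(56/5) = 112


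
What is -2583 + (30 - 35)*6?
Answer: -2613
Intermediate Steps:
-2583 + (30 - 35)*6 = -2583 - 5*6 = -2583 - 30 = -2613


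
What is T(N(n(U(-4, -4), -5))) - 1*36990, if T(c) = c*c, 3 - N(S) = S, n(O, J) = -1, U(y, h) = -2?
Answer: -36974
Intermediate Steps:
N(S) = 3 - S
T(c) = c²
T(N(n(U(-4, -4), -5))) - 1*36990 = (3 - 1*(-1))² - 1*36990 = (3 + 1)² - 36990 = 4² - 36990 = 16 - 36990 = -36974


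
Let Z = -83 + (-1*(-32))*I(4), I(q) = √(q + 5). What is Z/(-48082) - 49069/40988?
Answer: -1179934251/985392508 ≈ -1.1974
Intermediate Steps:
I(q) = √(5 + q)
Z = 13 (Z = -83 + (-1*(-32))*√(5 + 4) = -83 + 32*√9 = -83 + 32*3 = -83 + 96 = 13)
Z/(-48082) - 49069/40988 = 13/(-48082) - 49069/40988 = 13*(-1/48082) - 49069*1/40988 = -13/48082 - 49069/40988 = -1179934251/985392508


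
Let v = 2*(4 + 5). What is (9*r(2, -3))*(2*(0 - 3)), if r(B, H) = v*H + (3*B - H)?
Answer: 2430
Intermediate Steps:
v = 18 (v = 2*9 = 18)
r(B, H) = 3*B + 17*H (r(B, H) = 18*H + (3*B - H) = 18*H + (-H + 3*B) = 3*B + 17*H)
(9*r(2, -3))*(2*(0 - 3)) = (9*(3*2 + 17*(-3)))*(2*(0 - 3)) = (9*(6 - 51))*(2*(-3)) = (9*(-45))*(-6) = -405*(-6) = 2430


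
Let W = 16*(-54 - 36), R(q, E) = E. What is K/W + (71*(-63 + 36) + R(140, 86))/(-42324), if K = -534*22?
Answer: 1157081/141080 ≈ 8.2016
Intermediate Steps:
K = -11748
W = -1440 (W = 16*(-90) = -1440)
K/W + (71*(-63 + 36) + R(140, 86))/(-42324) = -11748/(-1440) + (71*(-63 + 36) + 86)/(-42324) = -11748*(-1/1440) + (71*(-27) + 86)*(-1/42324) = 979/120 + (-1917 + 86)*(-1/42324) = 979/120 - 1831*(-1/42324) = 979/120 + 1831/42324 = 1157081/141080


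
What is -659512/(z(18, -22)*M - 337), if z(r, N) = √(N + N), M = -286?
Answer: 222255544/3712593 - 377240864*I*√11/3712593 ≈ 59.865 - 337.01*I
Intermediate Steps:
z(r, N) = √2*√N (z(r, N) = √(2*N) = √2*√N)
-659512/(z(18, -22)*M - 337) = -659512/((√2*√(-22))*(-286) - 337) = -659512/((√2*(I*√22))*(-286) - 337) = -659512/((2*I*√11)*(-286) - 337) = -659512/(-572*I*√11 - 337) = -659512/(-337 - 572*I*√11)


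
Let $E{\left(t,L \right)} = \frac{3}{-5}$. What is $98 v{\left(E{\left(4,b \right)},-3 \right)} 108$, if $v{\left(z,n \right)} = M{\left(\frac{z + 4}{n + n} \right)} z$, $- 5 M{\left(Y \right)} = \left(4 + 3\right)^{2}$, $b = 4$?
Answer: $\frac{1555848}{25} \approx 62234.0$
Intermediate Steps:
$M{\left(Y \right)} = - \frac{49}{5}$ ($M{\left(Y \right)} = - \frac{\left(4 + 3\right)^{2}}{5} = - \frac{7^{2}}{5} = \left(- \frac{1}{5}\right) 49 = - \frac{49}{5}$)
$E{\left(t,L \right)} = - \frac{3}{5}$ ($E{\left(t,L \right)} = 3 \left(- \frac{1}{5}\right) = - \frac{3}{5}$)
$v{\left(z,n \right)} = - \frac{49 z}{5}$
$98 v{\left(E{\left(4,b \right)},-3 \right)} 108 = 98 \left(\left(- \frac{49}{5}\right) \left(- \frac{3}{5}\right)\right) 108 = 98 \cdot \frac{147}{25} \cdot 108 = \frac{14406}{25} \cdot 108 = \frac{1555848}{25}$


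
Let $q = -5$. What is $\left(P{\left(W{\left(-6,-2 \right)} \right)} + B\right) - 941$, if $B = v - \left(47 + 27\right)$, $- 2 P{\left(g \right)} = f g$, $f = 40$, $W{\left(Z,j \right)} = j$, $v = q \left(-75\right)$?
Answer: $-600$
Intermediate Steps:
$v = 375$ ($v = \left(-5\right) \left(-75\right) = 375$)
$P{\left(g \right)} = - 20 g$ ($P{\left(g \right)} = - \frac{40 g}{2} = - 20 g$)
$B = 301$ ($B = 375 - \left(47 + 27\right) = 375 - 74 = 301$)
$\left(P{\left(W{\left(-6,-2 \right)} \right)} + B\right) - 941 = \left(\left(-20\right) \left(-2\right) + 301\right) - 941 = \left(40 + 301\right) - 941 = 341 - 941 = -600$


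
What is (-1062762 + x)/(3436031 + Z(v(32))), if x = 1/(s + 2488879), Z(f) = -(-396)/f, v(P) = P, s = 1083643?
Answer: -15186962503052/49101362200567 ≈ -0.30930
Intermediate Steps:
Z(f) = 396/f
x = 1/3572522 (x = 1/(1083643 + 2488879) = 1/3572522 ≈ 2.7991e-7)
(-1062762 + x)/(3436031 + Z(v(32))) = (-1062762 + 1/3572522)/(3436031 + 396/32) = -3796740625763/(3572522*(3436031 + 396*(1/32))) = -3796740625763/(3572522*(3436031 + 99/8)) = -3796740625763/(3572522*27488347/8) = -3796740625763/3572522*8/27488347 = -15186962503052/49101362200567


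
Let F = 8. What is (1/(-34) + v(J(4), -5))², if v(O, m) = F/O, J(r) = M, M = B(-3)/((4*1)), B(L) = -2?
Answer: 297025/1156 ≈ 256.94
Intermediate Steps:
M = -½ (M = -2/(4*1) = -2/4 = -2*¼ = -½ ≈ -0.50000)
J(r) = -½
v(O, m) = 8/O
(1/(-34) + v(J(4), -5))² = (1/(-34) + 8/(-½))² = (-1/34 + 8*(-2))² = (-1/34 - 16)² = (-545/34)² = 297025/1156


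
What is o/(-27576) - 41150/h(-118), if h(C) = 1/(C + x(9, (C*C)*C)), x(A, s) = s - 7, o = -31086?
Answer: 103587574964327/1532 ≈ 6.7616e+10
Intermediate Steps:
x(A, s) = -7 + s
h(C) = 1/(-7 + C + C³) (h(C) = 1/(C + (-7 + (C*C)*C)) = 1/(C + (-7 + C²*C)) = 1/(C + (-7 + C³)) = 1/(-7 + C + C³))
o/(-27576) - 41150/h(-118) = -31086/(-27576) - 41150/(1/(-7 - 118 + (-118)³)) = -31086*(-1/27576) - 41150/(1/(-7 - 118 - 1643032)) = 1727/1532 - 41150/(1/(-1643157)) = 1727/1532 - 41150/(-1/1643157) = 1727/1532 - 41150*(-1643157) = 1727/1532 + 67615910550 = 103587574964327/1532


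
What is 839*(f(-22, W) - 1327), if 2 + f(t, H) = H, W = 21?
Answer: -1097412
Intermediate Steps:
f(t, H) = -2 + H
839*(f(-22, W) - 1327) = 839*((-2 + 21) - 1327) = 839*(19 - 1327) = 839*(-1308) = -1097412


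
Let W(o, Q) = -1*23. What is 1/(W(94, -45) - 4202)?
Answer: -1/4225 ≈ -0.00023669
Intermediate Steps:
W(o, Q) = -23
1/(W(94, -45) - 4202) = 1/(-23 - 4202) = 1/(-4225) = -1/4225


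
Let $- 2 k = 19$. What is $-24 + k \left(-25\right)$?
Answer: $\frac{427}{2} \approx 213.5$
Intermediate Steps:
$k = - \frac{19}{2}$ ($k = \left(- \frac{1}{2}\right) 19 = - \frac{19}{2} \approx -9.5$)
$-24 + k \left(-25\right) = -24 - - \frac{475}{2} = -24 + \frac{475}{2} = \frac{427}{2}$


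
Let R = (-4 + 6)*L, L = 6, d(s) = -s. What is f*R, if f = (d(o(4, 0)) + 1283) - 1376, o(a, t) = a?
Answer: -1164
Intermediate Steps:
f = -97 (f = (-1*4 + 1283) - 1376 = (-4 + 1283) - 1376 = 1279 - 1376 = -97)
R = 12 (R = (-4 + 6)*6 = 2*6 = 12)
f*R = -97*12 = -1164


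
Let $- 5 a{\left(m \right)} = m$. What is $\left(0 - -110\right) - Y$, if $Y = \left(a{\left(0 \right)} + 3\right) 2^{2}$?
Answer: $98$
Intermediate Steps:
$a{\left(m \right)} = - \frac{m}{5}$
$Y = 12$ ($Y = \left(\left(- \frac{1}{5}\right) 0 + 3\right) 2^{2} = \left(0 + 3\right) 4 = 3 \cdot 4 = 12$)
$\left(0 - -110\right) - Y = \left(0 - -110\right) - 12 = \left(0 + 110\right) - 12 = 110 - 12 = 98$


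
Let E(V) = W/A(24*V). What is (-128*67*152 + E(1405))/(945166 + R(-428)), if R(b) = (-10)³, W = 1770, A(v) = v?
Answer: -488397463/353747528 ≈ -1.3806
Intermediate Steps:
E(V) = 295/(4*V) (E(V) = 1770/((24*V)) = 1770*(1/(24*V)) = 295/(4*V))
R(b) = -1000
(-128*67*152 + E(1405))/(945166 + R(-428)) = (-128*67*152 + (295/4)/1405)/(945166 - 1000) = (-8576*152 + (295/4)*(1/1405))/944166 = (-1303552 + 59/1124)*(1/944166) = -1465192389/1124*1/944166 = -488397463/353747528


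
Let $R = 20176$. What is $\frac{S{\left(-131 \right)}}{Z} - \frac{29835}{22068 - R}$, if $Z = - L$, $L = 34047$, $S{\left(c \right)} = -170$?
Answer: $- \frac{1015470605}{64416924} \approx -15.764$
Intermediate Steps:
$Z = -34047$ ($Z = \left(-1\right) 34047 = -34047$)
$\frac{S{\left(-131 \right)}}{Z} - \frac{29835}{22068 - R} = - \frac{170}{-34047} - \frac{29835}{22068 - 20176} = \left(-170\right) \left(- \frac{1}{34047}\right) - \frac{29835}{22068 - 20176} = \frac{170}{34047} - \frac{29835}{1892} = - \frac{1015470605}{64416924}$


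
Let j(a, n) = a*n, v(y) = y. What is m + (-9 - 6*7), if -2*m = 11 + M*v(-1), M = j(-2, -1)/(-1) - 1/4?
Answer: -461/8 ≈ -57.625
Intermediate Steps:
M = -9/4 (M = -2*(-1)/(-1) - 1/4 = 2*(-1) - 1*1/4 = -2 - 1/4 = -9/4 ≈ -2.2500)
m = -53/8 (m = -(11 - 9/4*(-1))/2 = -(11 + 9/4)/2 = -1/2*53/4 = -53/8 ≈ -6.6250)
m + (-9 - 6*7) = -53/8 + (-9 - 6*7) = -53/8 + (-9 - 42) = -53/8 - 51 = -461/8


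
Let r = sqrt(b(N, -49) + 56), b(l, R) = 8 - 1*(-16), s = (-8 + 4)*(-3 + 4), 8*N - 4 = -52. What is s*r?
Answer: -16*sqrt(5) ≈ -35.777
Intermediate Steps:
N = -6 (N = 1/2 + (1/8)*(-52) = 1/2 - 13/2 = -6)
s = -4 (s = -4*1 = -4)
b(l, R) = 24 (b(l, R) = 8 + 16 = 24)
r = 4*sqrt(5) (r = sqrt(24 + 56) = sqrt(80) = 4*sqrt(5) ≈ 8.9443)
s*r = -16*sqrt(5)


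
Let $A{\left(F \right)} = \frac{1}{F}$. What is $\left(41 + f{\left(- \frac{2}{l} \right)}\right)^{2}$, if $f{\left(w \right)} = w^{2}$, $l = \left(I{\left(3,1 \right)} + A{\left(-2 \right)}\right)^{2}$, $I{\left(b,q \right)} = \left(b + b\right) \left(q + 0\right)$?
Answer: $\frac{360414119025}{214358881} \approx 1681.4$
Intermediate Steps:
$I{\left(b,q \right)} = 2 b q$
$l = \frac{121}{4}$ ($l = \left(2 \cdot 3 \cdot 1 + \frac{1}{-2}\right)^{2} = \left(6 - \frac{1}{2}\right)^{2} = \left(\frac{11}{2}\right)^{2} = \frac{121}{4} \approx 30.25$)
$\left(41 + f{\left(- \frac{2}{l} \right)}\right)^{2} = \left(41 + \left(- \frac{2}{\frac{121}{4}}\right)^{2}\right)^{2} = \left(41 + \left(\left(-2\right) \frac{4}{121}\right)^{2}\right)^{2} = \left(41 + \left(- \frac{8}{121}\right)^{2}\right)^{2} = \left(41 + \frac{64}{14641}\right)^{2} = \left(\frac{600345}{14641}\right)^{2} = \frac{360414119025}{214358881}$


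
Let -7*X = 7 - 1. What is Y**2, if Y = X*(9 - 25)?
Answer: 9216/49 ≈ 188.08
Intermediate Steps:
X = -6/7 (X = -(7 - 1)/7 = -1/7*6 = -6/7 ≈ -0.85714)
Y = 96/7 (Y = -6*(9 - 25)/7 = -6/7*(-16) = 96/7 ≈ 13.714)
Y**2 = (96/7)**2 = 9216/49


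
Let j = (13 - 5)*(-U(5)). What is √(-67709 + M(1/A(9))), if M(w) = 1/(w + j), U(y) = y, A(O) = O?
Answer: 2*I*√2181601715/359 ≈ 260.21*I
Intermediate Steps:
j = -40 (j = (13 - 5)*(-1*5) = 8*(-5) = -40)
M(w) = 1/(-40 + w) (M(w) = 1/(w - 40) = 1/(-40 + w))
√(-67709 + M(1/A(9))) = √(-67709 + 1/(-40 + 1/9)) = √(-67709 + 1/(-40 + ⅑)) = √(-67709 + 1/(-359/9)) = √(-67709 - 9/359) = √(-24307540/359) = 2*I*√2181601715/359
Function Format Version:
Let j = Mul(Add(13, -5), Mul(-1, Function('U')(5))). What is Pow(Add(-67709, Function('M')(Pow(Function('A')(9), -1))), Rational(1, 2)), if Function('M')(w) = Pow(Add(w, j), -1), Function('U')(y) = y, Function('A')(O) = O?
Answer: Mul(Rational(2, 359), I, Pow(2181601715, Rational(1, 2))) ≈ Mul(260.21, I)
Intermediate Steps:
j = -40 (j = Mul(Add(13, -5), Mul(-1, 5)) = Mul(8, -5) = -40)
Function('M')(w) = Pow(Add(-40, w), -1) (Function('M')(w) = Pow(Add(w, -40), -1) = Pow(Add(-40, w), -1))
Pow(Add(-67709, Function('M')(Pow(Function('A')(9), -1))), Rational(1, 2)) = Pow(Add(-67709, Pow(Add(-40, Pow(9, -1)), -1)), Rational(1, 2)) = Pow(Add(-67709, Pow(Add(-40, Rational(1, 9)), -1)), Rational(1, 2)) = Pow(Add(-67709, Pow(Rational(-359, 9), -1)), Rational(1, 2)) = Pow(Add(-67709, Rational(-9, 359)), Rational(1, 2)) = Pow(Rational(-24307540, 359), Rational(1, 2)) = Mul(Rational(2, 359), I, Pow(2181601715, Rational(1, 2)))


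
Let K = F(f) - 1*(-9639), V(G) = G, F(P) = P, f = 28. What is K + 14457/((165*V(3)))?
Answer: 1599874/165 ≈ 9696.2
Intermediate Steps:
K = 9667 (K = 28 - 1*(-9639) = 28 + 9639 = 9667)
K + 14457/((165*V(3))) = 9667 + 14457/((165*3)) = 9667 + 14457/495 = 9667 + 14457*(1/495) = 9667 + 4819/165 = 1599874/165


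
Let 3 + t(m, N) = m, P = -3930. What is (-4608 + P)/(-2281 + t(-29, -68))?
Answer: 2846/771 ≈ 3.6913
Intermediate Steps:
t(m, N) = -3 + m
(-4608 + P)/(-2281 + t(-29, -68)) = (-4608 - 3930)/(-2281 + (-3 - 29)) = -8538/(-2281 - 32) = -8538/(-2313) = -8538*(-1/2313) = 2846/771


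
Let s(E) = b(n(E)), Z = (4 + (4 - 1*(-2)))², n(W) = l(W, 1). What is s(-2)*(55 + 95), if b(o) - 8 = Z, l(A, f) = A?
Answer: 16200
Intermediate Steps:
n(W) = W
Z = 100 (Z = (4 + (4 + 2))² = (4 + 6)² = 10² = 100)
b(o) = 108 (b(o) = 8 + 100 = 108)
s(E) = 108
s(-2)*(55 + 95) = 108*(55 + 95) = 108*150 = 16200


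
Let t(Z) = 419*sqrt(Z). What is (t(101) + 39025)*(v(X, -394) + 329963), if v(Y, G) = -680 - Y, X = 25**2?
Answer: 12825878450 + 137707702*sqrt(101) ≈ 1.4210e+10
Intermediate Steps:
X = 625
(t(101) + 39025)*(v(X, -394) + 329963) = (419*sqrt(101) + 39025)*((-680 - 1*625) + 329963) = (39025 + 419*sqrt(101))*((-680 - 625) + 329963) = (39025 + 419*sqrt(101))*(-1305 + 329963) = (39025 + 419*sqrt(101))*328658 = 12825878450 + 137707702*sqrt(101)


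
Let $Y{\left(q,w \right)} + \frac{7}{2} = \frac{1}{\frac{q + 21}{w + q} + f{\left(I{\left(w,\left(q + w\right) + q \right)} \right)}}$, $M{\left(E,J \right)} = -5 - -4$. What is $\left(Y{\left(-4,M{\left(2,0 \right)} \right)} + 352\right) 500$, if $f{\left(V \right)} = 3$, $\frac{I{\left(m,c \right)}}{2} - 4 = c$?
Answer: $173000$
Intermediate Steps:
$I{\left(m,c \right)} = 8 + 2 c$
$M{\left(E,J \right)} = -1$ ($M{\left(E,J \right)} = -5 + 4 = -1$)
$Y{\left(q,w \right)} = - \frac{7}{2} + \frac{1}{3 + \frac{21 + q}{q + w}}$ ($Y{\left(q,w \right)} = - \frac{7}{2} + \frac{1}{\frac{q + 21}{w + q} + 3} = - \frac{7}{2} + \frac{1}{\frac{21 + q}{q + w} + 3} = - \frac{7}{2} + \frac{1}{3 + \frac{21 + q}{q + w}}$)
$\left(Y{\left(-4,M{\left(2,0 \right)} \right)} + 352\right) 500 = \left(\frac{-147 - -104 - -19}{2 \left(21 + 3 \left(-1\right) + 4 \left(-4\right)\right)} + 352\right) 500 = \left(\frac{-147 + 104 + 19}{2 \left(21 - 3 - 16\right)} + 352\right) 500 = \left(\frac{1}{2} \cdot \frac{1}{2} \left(-24\right) + 352\right) 500 = \left(-6 + 352\right) 500 = 346 \cdot 500 = 173000$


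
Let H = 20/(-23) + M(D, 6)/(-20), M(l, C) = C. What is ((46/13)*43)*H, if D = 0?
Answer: -11567/65 ≈ -177.95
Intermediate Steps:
H = -269/230 (H = 20/(-23) + 6/(-20) = 20*(-1/23) + 6*(-1/20) = -20/23 - 3/10 = -269/230 ≈ -1.1696)
((46/13)*43)*H = ((46/13)*43)*(-269/230) = (1978/13)*(-269/230) = -11567/65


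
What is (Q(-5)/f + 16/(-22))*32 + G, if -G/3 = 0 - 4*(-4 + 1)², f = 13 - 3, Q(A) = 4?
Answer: 5364/55 ≈ 97.527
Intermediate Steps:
f = 10
G = 108 (G = -3*(0 - 4*(-4 + 1)²) = -3*(0 - 4*(-3)²) = -3*(0 - 4*9) = -3*(0 - 36) = -3*(-36) = 108)
(Q(-5)/f + 16/(-22))*32 + G = (4/10 + 16/(-22))*32 + 108 = (4*(⅒) + 16*(-1/22))*32 + 108 = (⅖ - 8/11)*32 + 108 = -18/55*32 + 108 = -576/55 + 108 = 5364/55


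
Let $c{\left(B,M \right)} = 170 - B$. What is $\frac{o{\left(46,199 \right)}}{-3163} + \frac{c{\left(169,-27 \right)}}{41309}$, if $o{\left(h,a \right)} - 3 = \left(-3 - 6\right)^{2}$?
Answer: $- \frac{3466793}{130660367} \approx -0.026533$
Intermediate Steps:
$o{\left(h,a \right)} = 84$ ($o{\left(h,a \right)} = 3 + \left(-3 - 6\right)^{2} = 3 + \left(-9\right)^{2} = 3 + 81 = 84$)
$\frac{o{\left(46,199 \right)}}{-3163} + \frac{c{\left(169,-27 \right)}}{41309} = \frac{84}{-3163} + \frac{170 - 169}{41309} = 84 \left(- \frac{1}{3163}\right) + \left(170 - 169\right) \frac{1}{41309} = - \frac{84}{3163} + 1 \cdot \frac{1}{41309} = - \frac{84}{3163} + \frac{1}{41309} = - \frac{3466793}{130660367}$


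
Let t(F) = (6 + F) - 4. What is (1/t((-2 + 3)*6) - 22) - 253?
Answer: -2199/8 ≈ -274.88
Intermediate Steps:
t(F) = 2 + F
(1/t((-2 + 3)*6) - 22) - 253 = (1/(2 + (-2 + 3)*6) - 22) - 253 = (1/(2 + 1*6) - 22) - 253 = (1/(2 + 6) - 22) - 253 = (1/8 - 22) - 253 = -175/8 - 253 = -2199/8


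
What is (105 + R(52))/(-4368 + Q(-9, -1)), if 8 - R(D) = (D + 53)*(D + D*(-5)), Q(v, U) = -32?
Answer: -21953/4400 ≈ -4.9893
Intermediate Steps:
R(D) = 8 + 4*D*(53 + D) (R(D) = 8 - (D + 53)*(D + D*(-5)) = 8 - (53 + D)*(D - 5*D) = 8 - (53 + D)*(-4*D) = 8 - (-4)*D*(53 + D) = 8 + 4*D*(53 + D))
(105 + R(52))/(-4368 + Q(-9, -1)) = (105 + (8 + 4*52**2 + 212*52))/(-4368 - 32) = (105 + (8 + 4*2704 + 11024))/(-4400) = (105 + (8 + 10816 + 11024))*(-1/4400) = (105 + 21848)*(-1/4400) = 21953*(-1/4400) = -21953/4400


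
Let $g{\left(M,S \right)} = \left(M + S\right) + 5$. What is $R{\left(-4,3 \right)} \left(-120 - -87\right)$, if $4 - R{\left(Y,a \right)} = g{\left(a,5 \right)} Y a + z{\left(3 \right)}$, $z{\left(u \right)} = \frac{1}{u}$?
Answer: $-5269$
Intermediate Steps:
$g{\left(M,S \right)} = 5 + M + S$
$R{\left(Y,a \right)} = \frac{11}{3} - Y a \left(10 + a\right)$ ($R{\left(Y,a \right)} = 4 - \left(\left(5 + a + 5\right) Y a + \frac{1}{3}\right) = 4 - \left(\left(10 + a\right) Y a + \frac{1}{3}\right) = 4 - \left(Y \left(10 + a\right) a + \frac{1}{3}\right) = 4 - \left(Y a \left(10 + a\right) + \frac{1}{3}\right) = 4 - \left(\frac{1}{3} + Y a \left(10 + a\right)\right) = \frac{11}{3} - Y a \left(10 + a\right)$)
$R{\left(-4,3 \right)} \left(-120 - -87\right) = \left(\frac{11}{3} - \left(-4\right) 3 \left(10 + 3\right)\right) \left(-120 - -87\right) = \left(\frac{11}{3} - \left(-4\right) 3 \cdot 13\right) \left(-120 + 87\right) = \left(\frac{11}{3} + 156\right) \left(-33\right) = \frac{479}{3} \left(-33\right) = -5269$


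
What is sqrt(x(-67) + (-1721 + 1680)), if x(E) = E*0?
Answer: I*sqrt(41) ≈ 6.4031*I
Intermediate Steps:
x(E) = 0
sqrt(x(-67) + (-1721 + 1680)) = sqrt(0 + (-1721 + 1680)) = sqrt(0 - 41) = sqrt(-41) = I*sqrt(41)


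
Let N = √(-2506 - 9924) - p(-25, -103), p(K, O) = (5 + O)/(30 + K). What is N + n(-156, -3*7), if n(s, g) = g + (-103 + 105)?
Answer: ⅗ + I*√12430 ≈ 0.6 + 111.49*I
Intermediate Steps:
p(K, O) = (5 + O)/(30 + K)
n(s, g) = 2 + g (n(s, g) = g + 2 = 2 + g)
N = 98/5 + I*√12430 (N = √(-2506 - 9924) - (5 - 103)/(30 - 25) = √(-12430) - (-98)/5 = I*√12430 - (-98)/5 = I*√12430 - 1*(-98/5) = I*√12430 + 98/5 = 98/5 + I*√12430 ≈ 19.6 + 111.49*I)
N + n(-156, -3*7) = (98/5 + I*√12430) + (2 - 3*7) = (98/5 + I*√12430) + (2 - 21) = (98/5 + I*√12430) - 19 = ⅗ + I*√12430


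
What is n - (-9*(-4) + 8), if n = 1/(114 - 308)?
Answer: -8537/194 ≈ -44.005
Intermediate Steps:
n = -1/194 (n = 1/(-194) = -1/194 ≈ -0.0051546)
n - (-9*(-4) + 8) = -1/194 - (-9*(-4) + 8) = -1/194 - (36 + 8) = -1/194 - 1*44 = -1/194 - 44 = -8537/194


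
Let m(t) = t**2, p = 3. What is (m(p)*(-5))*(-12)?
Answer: 540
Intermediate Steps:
(m(p)*(-5))*(-12) = (3**2*(-5))*(-12) = (9*(-5))*(-12) = -45*(-12) = 540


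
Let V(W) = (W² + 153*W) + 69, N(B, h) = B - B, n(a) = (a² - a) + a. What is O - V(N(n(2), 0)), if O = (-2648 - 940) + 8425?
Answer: 4768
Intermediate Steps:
n(a) = a²
N(B, h) = 0
V(W) = 69 + W² + 153*W
O = 4837 (O = -3588 + 8425 = 4837)
O - V(N(n(2), 0)) = 4837 - (69 + 0² + 153*0) = 4837 - (69 + 0 + 0) = 4837 - 1*69 = 4837 - 69 = 4768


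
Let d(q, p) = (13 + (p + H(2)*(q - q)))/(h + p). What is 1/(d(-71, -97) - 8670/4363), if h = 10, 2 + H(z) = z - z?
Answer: -126527/129266 ≈ -0.97881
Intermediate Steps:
H(z) = -2 (H(z) = -2 + (z - z) = -2 + 0 = -2)
d(q, p) = (13 + p)/(10 + p) (d(q, p) = (13 + (p - 2*(q - q)))/(10 + p) = (13 + (p - 2*0))/(10 + p) = (13 + (p + 0))/(10 + p) = (13 + p)/(10 + p))
1/(d(-71, -97) - 8670/4363) = 1/((13 - 97)/(10 - 97) - 8670/4363) = 1/(-84/(-87) - 8670*1/4363) = 1/(-1/87*(-84) - 8670/4363) = 1/(28/29 - 8670/4363) = 1/(-129266/126527) = -126527/129266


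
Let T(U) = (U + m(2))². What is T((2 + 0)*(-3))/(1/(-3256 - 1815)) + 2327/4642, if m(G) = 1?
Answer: -588487223/4642 ≈ -1.2677e+5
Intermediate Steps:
T(U) = (1 + U)² (T(U) = (U + 1)² = (1 + U)²)
T((2 + 0)*(-3))/(1/(-3256 - 1815)) + 2327/4642 = (1 + (2 + 0)*(-3))²/(1/(-3256 - 1815)) + 2327/4642 = (1 + 2*(-3))²/(1/(-5071)) + 2327*(1/4642) = (1 - 6)²/(-1/5071) + 2327/4642 = (-5)²*(-5071) + 2327/4642 = 25*(-5071) + 2327/4642 = -126775 + 2327/4642 = -588487223/4642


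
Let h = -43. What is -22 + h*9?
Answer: -409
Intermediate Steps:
-22 + h*9 = -22 - 43*9 = -22 - 387 = -409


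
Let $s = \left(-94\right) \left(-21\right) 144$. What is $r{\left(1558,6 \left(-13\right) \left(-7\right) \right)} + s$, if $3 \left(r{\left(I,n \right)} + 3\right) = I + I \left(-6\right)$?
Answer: $\frac{844969}{3} \approx 2.8166 \cdot 10^{5}$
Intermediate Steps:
$r{\left(I,n \right)} = -3 - \frac{5 I}{3}$ ($r{\left(I,n \right)} = -3 + \frac{I + I \left(-6\right)}{3} = -3 + \frac{I - 6 I}{3} = -3 + \frac{\left(-5\right) I}{3} = -3 - \frac{5 I}{3}$)
$s = 284256$ ($s = 1974 \cdot 144 = 284256$)
$r{\left(1558,6 \left(-13\right) \left(-7\right) \right)} + s = \left(-3 - \frac{7790}{3}\right) + 284256 = - \frac{7799}{3} + 284256 = \frac{844969}{3}$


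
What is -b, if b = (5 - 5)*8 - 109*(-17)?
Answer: -1853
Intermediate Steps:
b = 1853 (b = 0*8 + 1853 = 0 + 1853 = 1853)
-b = -1*1853 = -1853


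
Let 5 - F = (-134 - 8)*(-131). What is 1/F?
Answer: -1/18597 ≈ -5.3772e-5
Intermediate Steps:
F = -18597 (F = 5 - (-134 - 8)*(-131) = 5 - (-142)*(-131) = 5 - 1*18602 = 5 - 18602 = -18597)
1/F = 1/(-18597) = -1/18597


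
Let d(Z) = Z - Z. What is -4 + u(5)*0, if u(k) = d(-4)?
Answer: -4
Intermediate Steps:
d(Z) = 0
u(k) = 0
-4 + u(5)*0 = -4 + 0*0 = -4 + 0 = -4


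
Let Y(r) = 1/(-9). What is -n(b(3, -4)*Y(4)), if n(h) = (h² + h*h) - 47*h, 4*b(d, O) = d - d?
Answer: 0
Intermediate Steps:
b(d, O) = 0 (b(d, O) = (d - d)/4 = (¼)*0 = 0)
Y(r) = -⅑
n(h) = -47*h + 2*h² (n(h) = (h² + h²) - 47*h = 2*h² - 47*h = -47*h + 2*h²)
-n(b(3, -4)*Y(4)) = -0*(-⅑)*(-47 + 2*(0*(-⅑))) = -0*(-47 + 2*0) = -0*(-47 + 0) = -0*(-47) = -1*0 = 0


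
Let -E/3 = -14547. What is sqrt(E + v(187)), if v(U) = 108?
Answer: 3*sqrt(4861) ≈ 209.16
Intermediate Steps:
E = 43641 (E = -3*(-14547) = 43641)
sqrt(E + v(187)) = sqrt(43641 + 108) = sqrt(43749) = 3*sqrt(4861)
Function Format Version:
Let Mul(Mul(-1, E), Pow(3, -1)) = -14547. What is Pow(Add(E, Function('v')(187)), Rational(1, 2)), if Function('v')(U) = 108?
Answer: Mul(3, Pow(4861, Rational(1, 2))) ≈ 209.16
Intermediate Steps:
E = 43641 (E = Mul(-3, -14547) = 43641)
Pow(Add(E, Function('v')(187)), Rational(1, 2)) = Pow(Add(43641, 108), Rational(1, 2)) = Pow(43749, Rational(1, 2)) = Mul(3, Pow(4861, Rational(1, 2)))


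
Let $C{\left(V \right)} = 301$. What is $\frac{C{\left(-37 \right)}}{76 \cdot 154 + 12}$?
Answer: $\frac{301}{11716} \approx 0.025691$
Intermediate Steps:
$\frac{C{\left(-37 \right)}}{76 \cdot 154 + 12} = \frac{301}{76 \cdot 154 + 12} = \frac{301}{11704 + 12} = \frac{301}{11716}$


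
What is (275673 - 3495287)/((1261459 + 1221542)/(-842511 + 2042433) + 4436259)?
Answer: -1287761890036/1774389084933 ≈ -0.72575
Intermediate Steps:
(275673 - 3495287)/((1261459 + 1221542)/(-842511 + 2042433) + 4436259) = -3219614/(2483001/1199922 + 4436259) = -3219614/(2483001*(1/1199922) + 4436259) = -3219614/(827667/399974 + 4436259) = -3219614/1774389084933/399974 = -3219614*399974/1774389084933 = -1287761890036/1774389084933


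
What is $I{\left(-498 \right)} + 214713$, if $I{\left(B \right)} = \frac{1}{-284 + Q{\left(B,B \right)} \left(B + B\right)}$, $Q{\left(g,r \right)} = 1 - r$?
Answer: $\frac{106774198343}{497288} \approx 2.1471 \cdot 10^{5}$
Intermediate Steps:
$I{\left(B \right)} = \frac{1}{-284 + 2 B \left(1 - B\right)}$ ($I{\left(B \right)} = \frac{1}{-284 + \left(1 - B\right) \left(B + B\right)} = \frac{1}{-284 + \left(1 - B\right) 2 B} = \frac{1}{-284 + 2 B \left(1 - B\right)}$)
$I{\left(-498 \right)} + 214713 = - \frac{1}{284 + 2 \left(-498\right) \left(-1 - 498\right)} + 214713 = - \frac{1}{284 + 2 \left(-498\right) \left(-499\right)} + 214713 = - \frac{1}{284 + 497004} + 214713 = - \frac{1}{497288} + 214713 = \frac{106774198343}{497288}$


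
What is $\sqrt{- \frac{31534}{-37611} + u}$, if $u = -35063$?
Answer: $\frac{i \sqrt{5510943245661}}{12537} \approx 187.25 i$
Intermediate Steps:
$\sqrt{- \frac{31534}{-37611} + u} = \sqrt{- \frac{31534}{-37611} - 35063} = \sqrt{\left(-31534\right) \left(- \frac{1}{37611}\right) - 35063} = \sqrt{\frac{31534}{37611} - 35063} = \sqrt{- \frac{1318722959}{37611}} = \frac{i \sqrt{5510943245661}}{12537}$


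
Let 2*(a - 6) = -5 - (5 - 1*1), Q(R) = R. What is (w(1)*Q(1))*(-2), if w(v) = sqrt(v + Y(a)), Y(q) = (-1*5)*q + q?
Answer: -2*I*sqrt(5) ≈ -4.4721*I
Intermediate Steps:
a = 3/2 (a = 6 + (-5 - (5 - 1*1))/2 = 6 + (-5 - (5 - 1))/2 = 6 + (-5 - 1*4)/2 = 6 + (-5 - 4)/2 = 6 + (1/2)*(-9) = 6 - 9/2 = 3/2 ≈ 1.5000)
Y(q) = -4*q (Y(q) = -5*q + q = -4*q)
w(v) = sqrt(-6 + v) (w(v) = sqrt(v - 4*3/2) = sqrt(v - 6) = sqrt(-6 + v))
(w(1)*Q(1))*(-2) = (sqrt(-6 + 1)*1)*(-2) = (sqrt(-5)*1)*(-2) = ((I*sqrt(5))*1)*(-2) = (I*sqrt(5))*(-2) = -2*I*sqrt(5)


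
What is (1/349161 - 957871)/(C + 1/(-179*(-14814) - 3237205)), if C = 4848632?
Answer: -195820840941468770/991222404330249087 ≈ -0.19755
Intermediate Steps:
(1/349161 - 957871)/(C + 1/(-179*(-14814) - 3237205)) = (1/349161 - 957871)/(4848632 + 1/(-179*(-14814) - 3237205)) = (1/349161 - 957871)/(4848632 + 1/(2651706 - 3237205)) = -334451196230/(349161*(4848632 + 1/(-585499))) = -334451196230/(349161*(4848632 - 1/585499)) = -334451196230/(349161*2838869187367/585499) = -334451196230/349161*585499/2838869187367 = -195820840941468770/991222404330249087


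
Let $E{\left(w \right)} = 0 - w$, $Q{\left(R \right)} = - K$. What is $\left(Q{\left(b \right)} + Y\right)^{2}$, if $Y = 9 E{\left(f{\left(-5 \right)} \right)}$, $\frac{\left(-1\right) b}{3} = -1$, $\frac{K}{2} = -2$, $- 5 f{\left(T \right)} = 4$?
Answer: $\frac{3136}{25} \approx 125.44$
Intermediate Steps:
$f{\left(T \right)} = - \frac{4}{5}$ ($f{\left(T \right)} = \left(- \frac{1}{5}\right) 4 = - \frac{4}{5}$)
$K = -4$ ($K = 2 \left(-2\right) = -4$)
$b = 3$ ($b = \left(-3\right) \left(-1\right) = 3$)
$Q{\left(R \right)} = 4$ ($Q{\left(R \right)} = \left(-1\right) \left(-4\right) = 4$)
$E{\left(w \right)} = - w$
$Y = \frac{36}{5}$ ($Y = 9 \left(\left(-1\right) \left(- \frac{4}{5}\right)\right) = 9 \cdot \frac{4}{5} = \frac{36}{5} \approx 7.2$)
$\left(Q{\left(b \right)} + Y\right)^{2} = \left(4 + \frac{36}{5}\right)^{2} = \left(\frac{56}{5}\right)^{2} = \frac{3136}{25}$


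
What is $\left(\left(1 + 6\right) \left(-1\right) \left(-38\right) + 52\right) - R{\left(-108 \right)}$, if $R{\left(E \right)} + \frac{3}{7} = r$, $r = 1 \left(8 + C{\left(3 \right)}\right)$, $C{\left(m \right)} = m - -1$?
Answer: $\frac{2145}{7} \approx 306.43$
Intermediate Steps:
$C{\left(m \right)} = 1 + m$ ($C{\left(m \right)} = m + 1 = 1 + m$)
$r = 12$ ($r = 1 \left(8 + \left(1 + 3\right)\right) = 1 \left(8 + 4\right) = 1 \cdot 12 = 12$)
$R{\left(E \right)} = \frac{81}{7}$ ($R{\left(E \right)} = - \frac{3}{7} + 12 = \frac{81}{7}$)
$\left(\left(1 + 6\right) \left(-1\right) \left(-38\right) + 52\right) - R{\left(-108 \right)} = \left(\left(1 + 6\right) \left(-1\right) \left(-38\right) + 52\right) - \frac{81}{7} = \left(7 \left(-1\right) \left(-38\right) + 52\right) - \frac{81}{7} = \left(\left(-7\right) \left(-38\right) + 52\right) - \frac{81}{7} = \left(266 + 52\right) - \frac{81}{7} = 318 - \frac{81}{7} = \frac{2145}{7}$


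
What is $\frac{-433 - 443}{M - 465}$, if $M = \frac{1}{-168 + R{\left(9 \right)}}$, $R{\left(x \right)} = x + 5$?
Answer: $\frac{134904}{71611} \approx 1.8838$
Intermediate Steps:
$R{\left(x \right)} = 5 + x$
$M = - \frac{1}{154}$ ($M = \frac{1}{-168 + \left(5 + 9\right)} = \frac{1}{-168 + 14} = \frac{1}{-154} = - \frac{1}{154} \approx -0.0064935$)
$\frac{-433 - 443}{M - 465} = \frac{-433 - 443}{- \frac{1}{154} - 465} = - \frac{876}{- \frac{71611}{154}} = \left(-876\right) \left(- \frac{154}{71611}\right) = \frac{134904}{71611}$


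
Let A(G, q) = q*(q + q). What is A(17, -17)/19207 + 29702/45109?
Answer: 596559316/866408563 ≈ 0.68854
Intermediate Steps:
A(G, q) = 2*q**2 (A(G, q) = q*(2*q) = 2*q**2)
A(17, -17)/19207 + 29702/45109 = (2*(-17)**2)/19207 + 29702/45109 = (2*289)*(1/19207) + 29702*(1/45109) = 578*(1/19207) + 29702/45109 = 578/19207 + 29702/45109 = 596559316/866408563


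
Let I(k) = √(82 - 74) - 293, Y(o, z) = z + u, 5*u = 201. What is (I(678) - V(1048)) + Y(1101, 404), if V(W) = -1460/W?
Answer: 199897/1310 + 2*√2 ≈ 155.42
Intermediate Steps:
u = 201/5 (u = (⅕)*201 = 201/5 ≈ 40.200)
Y(o, z) = 201/5 + z (Y(o, z) = z + 201/5 = 201/5 + z)
I(k) = -293 + 2*√2 (I(k) = √8 - 293 = 2*√2 - 293 = -293 + 2*√2)
(I(678) - V(1048)) + Y(1101, 404) = ((-293 + 2*√2) - (-1460)/1048) + (201/5 + 404) = ((-293 + 2*√2) - (-1460)/1048) + 2221/5 = ((-293 + 2*√2) - 1*(-365/262)) + 2221/5 = ((-293 + 2*√2) + 365/262) + 2221/5 = (-76401/262 + 2*√2) + 2221/5 = 199897/1310 + 2*√2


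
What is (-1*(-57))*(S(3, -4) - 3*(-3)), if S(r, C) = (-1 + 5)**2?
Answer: 1425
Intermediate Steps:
S(r, C) = 16 (S(r, C) = 4**2 = 16)
(-1*(-57))*(S(3, -4) - 3*(-3)) = (-1*(-57))*(16 - 3*(-3)) = 57*(16 + 9) = 57*25 = 1425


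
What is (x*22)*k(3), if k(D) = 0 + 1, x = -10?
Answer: -220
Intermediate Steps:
k(D) = 1
(x*22)*k(3) = -10*22*1 = -220*1 = -220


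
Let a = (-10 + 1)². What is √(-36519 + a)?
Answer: I*√36438 ≈ 190.89*I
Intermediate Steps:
a = 81 (a = (-9)² = 81)
√(-36519 + a) = √(-36519 + 81) = √(-36438) = I*√36438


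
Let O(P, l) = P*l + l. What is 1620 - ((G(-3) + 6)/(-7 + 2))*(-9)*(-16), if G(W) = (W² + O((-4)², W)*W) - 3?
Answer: 6372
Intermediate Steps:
O(P, l) = l + P*l
G(W) = -3 + 18*W² (G(W) = (W² + (W*(1 + (-4)²))*W) - 3 = (W² + (W*(1 + 16))*W) - 3 = (W² + (W*17)*W) - 3 = (W² + (17*W)*W) - 3 = (W² + 17*W²) - 3 = 18*W² - 3 = -3 + 18*W²)
1620 - ((G(-3) + 6)/(-7 + 2))*(-9)*(-16) = 1620 - (((-3 + 18*(-3)²) + 6)/(-7 + 2))*(-9)*(-16) = 1620 - (((-3 + 18*9) + 6)/(-5))*(-9)*(-16) = 1620 - (((-3 + 162) + 6)*(-⅕))*(-9)*(-16) = 1620 - ((159 + 6)*(-⅕))*(-9)*(-16) = 1620 - (165*(-⅕))*(-9)*(-16) = 1620 - (-33*(-9))*(-16) = 1620 - 297*(-16) = 1620 - 1*(-4752) = 1620 + 4752 = 6372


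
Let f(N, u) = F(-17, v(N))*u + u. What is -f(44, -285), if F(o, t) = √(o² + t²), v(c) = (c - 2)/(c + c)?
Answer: 285 + 285*√559945/44 ≈ 5131.9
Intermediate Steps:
v(c) = (-2 + c)/(2*c) (v(c) = (-2 + c)/((2*c)) = (-2 + c)*(1/(2*c)) = (-2 + c)/(2*c))
f(N, u) = u + u*√(289 + (-2 + N)²/(4*N²)) (f(N, u) = √((-17)² + ((-2 + N)/(2*N))²)*u + u = √(289 + (-2 + N)²/(4*N²))*u + u = u*√(289 + (-2 + N)²/(4*N²)) + u = u + u*√(289 + (-2 + N)²/(4*N²)))
-f(44, -285) = -(-285)*(1 + √(1157 - 4/44 + 4/44²)/2) = -(-285)*(1 + √(1157 - 4*1/44 + 4*(1/1936))/2) = -(-285)*(1 + √(1157 - 1/11 + 1/484)/2) = -(-285)*(1 + √(559945/484)/2) = -(-285)*(1 + (√559945/22)/2) = -(-285)*(1 + √559945/44) = -(-285 - 285*√559945/44) = 285 + 285*√559945/44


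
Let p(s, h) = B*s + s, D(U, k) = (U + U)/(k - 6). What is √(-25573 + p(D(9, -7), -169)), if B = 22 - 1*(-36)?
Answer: I*√4335643/13 ≈ 160.17*I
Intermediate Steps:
D(U, k) = 2*U/(-6 + k) (D(U, k) = (2*U)/(-6 + k) = 2*U/(-6 + k))
B = 58 (B = 22 + 36 = 58)
p(s, h) = 59*s (p(s, h) = 58*s + s = 59*s)
√(-25573 + p(D(9, -7), -169)) = √(-25573 + 59*(2*9/(-6 - 7))) = √(-25573 + 59*(2*9/(-13))) = √(-25573 + 59*(2*9*(-1/13))) = √(-25573 + 59*(-18/13)) = √(-25573 - 1062/13) = √(-333511/13) = I*√4335643/13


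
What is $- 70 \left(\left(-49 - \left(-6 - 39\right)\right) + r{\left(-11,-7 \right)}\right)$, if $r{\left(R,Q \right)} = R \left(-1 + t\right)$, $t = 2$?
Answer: $1050$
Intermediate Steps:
$r{\left(R,Q \right)} = R$ ($r{\left(R,Q \right)} = R \left(-1 + 2\right) = R 1 = R$)
$- 70 \left(\left(-49 - \left(-6 - 39\right)\right) + r{\left(-11,-7 \right)}\right) = - 70 \left(\left(-49 - \left(-6 - 39\right)\right) - 11\right) = - 70 \left(\left(-49 - -45\right) - 11\right) = - 70 \left(\left(-49 + 45\right) - 11\right) = - 70 \left(-4 - 11\right) = \left(-70\right) \left(-15\right) = 1050$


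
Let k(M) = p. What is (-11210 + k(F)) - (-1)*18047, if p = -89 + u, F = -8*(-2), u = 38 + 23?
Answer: 6809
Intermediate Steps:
u = 61
F = 16
p = -28 (p = -89 + 61 = -28)
k(M) = -28
(-11210 + k(F)) - (-1)*18047 = (-11210 - 28) - (-1)*18047 = -11238 - 1*(-18047) = -11238 + 18047 = 6809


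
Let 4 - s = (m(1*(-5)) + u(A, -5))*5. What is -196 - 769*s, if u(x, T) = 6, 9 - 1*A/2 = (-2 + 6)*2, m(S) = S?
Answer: 573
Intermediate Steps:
A = 2 (A = 18 - 2*(-2 + 6)*2 = 18 - 8*2 = 18 - 2*8 = 18 - 16 = 2)
s = -1 (s = 4 - (1*(-5) + 6)*5 = 4 - (-5 + 6)*5 = 4 - 5 = -1)
-196 - 769*s = -196 - 769*(-1) = -196 + 769 = 573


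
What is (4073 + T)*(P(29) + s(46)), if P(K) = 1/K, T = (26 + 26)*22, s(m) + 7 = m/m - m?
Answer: -7862019/29 ≈ -2.7110e+5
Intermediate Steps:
s(m) = -6 - m (s(m) = -7 + (m/m - m) = -7 + (1 - m) = -6 - m)
T = 1144 (T = 52*22 = 1144)
(4073 + T)*(P(29) + s(46)) = (4073 + 1144)*(1/29 + (-6 - 1*46)) = 5217*(1/29 + (-6 - 46)) = 5217*(1/29 - 52) = 5217*(-1507/29) = -7862019/29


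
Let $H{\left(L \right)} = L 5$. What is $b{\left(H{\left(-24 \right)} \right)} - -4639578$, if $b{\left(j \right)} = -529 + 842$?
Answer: $4639891$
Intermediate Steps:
$H{\left(L \right)} = 5 L$
$b{\left(j \right)} = 313$
$b{\left(H{\left(-24 \right)} \right)} - -4639578 = 313 - -4639578 = 313 + 4639578 = 4639891$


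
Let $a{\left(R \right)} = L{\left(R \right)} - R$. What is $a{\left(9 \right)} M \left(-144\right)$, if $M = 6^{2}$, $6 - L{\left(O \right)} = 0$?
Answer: $15552$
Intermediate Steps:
$L{\left(O \right)} = 6$ ($L{\left(O \right)} = 6 - 0 = 6 + 0 = 6$)
$M = 36$
$a{\left(R \right)} = 6 - R$
$a{\left(9 \right)} M \left(-144\right) = \left(6 - 9\right) 36 \left(-144\right) = \left(-3\right) 36 \left(-144\right) = \left(-108\right) \left(-144\right) = 15552$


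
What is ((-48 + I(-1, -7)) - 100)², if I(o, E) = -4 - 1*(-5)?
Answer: 21609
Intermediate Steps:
I(o, E) = 1 (I(o, E) = -4 + 5 = 1)
((-48 + I(-1, -7)) - 100)² = ((-48 + 1) - 100)² = (-47 - 100)² = (-147)² = 21609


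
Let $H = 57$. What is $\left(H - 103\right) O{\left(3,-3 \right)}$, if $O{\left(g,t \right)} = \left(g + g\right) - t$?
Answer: $-414$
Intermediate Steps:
$O{\left(g,t \right)} = - t + 2 g$ ($O{\left(g,t \right)} = 2 g - t = - t + 2 g$)
$\left(H - 103\right) O{\left(3,-3 \right)} = \left(57 - 103\right) \left(\left(-1\right) \left(-3\right) + 2 \cdot 3\right) = - 46 \left(3 + 6\right) = \left(-46\right) 9 = -414$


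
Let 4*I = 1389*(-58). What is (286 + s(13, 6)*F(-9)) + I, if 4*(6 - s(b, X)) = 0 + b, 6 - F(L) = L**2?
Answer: -80243/4 ≈ -20061.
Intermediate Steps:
F(L) = 6 - L**2
s(b, X) = 6 - b/4 (s(b, X) = 6 - (0 + b)/4 = 6 - b/4)
I = -40281/2 (I = (1389*(-58))/4 = (1/4)*(-80562) = -40281/2 ≈ -20141.)
(286 + s(13, 6)*F(-9)) + I = (286 + (6 - 1/4*13)*(6 - 1*(-9)**2)) - 40281/2 = (286 + (6 - 13/4)*(6 - 1*81)) - 40281/2 = (286 + 11*(6 - 81)/4) - 40281/2 = (286 + (11/4)*(-75)) - 40281/2 = (286 - 825/4) - 40281/2 = 319/4 - 40281/2 = -80243/4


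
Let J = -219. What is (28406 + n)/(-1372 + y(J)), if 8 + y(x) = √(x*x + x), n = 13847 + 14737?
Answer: -13107700/309443 - 28495*√47742/928329 ≈ -49.066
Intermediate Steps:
n = 28584
y(x) = -8 + √(x + x²) (y(x) = -8 + √(x*x + x) = -8 + √(x² + x) = -8 + √(x + x²))
(28406 + n)/(-1372 + y(J)) = (28406 + 28584)/(-1372 + (-8 + √(-219*(1 - 219)))) = 56990/(-1372 + (-8 + √(-219*(-218)))) = 56990/(-1372 + (-8 + √47742)) = 56990/(-1380 + √47742)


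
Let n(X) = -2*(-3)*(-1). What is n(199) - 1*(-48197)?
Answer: 48191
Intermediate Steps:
n(X) = -6 (n(X) = 6*(-1) = -6)
n(199) - 1*(-48197) = -6 - 1*(-48197) = -6 + 48197 = 48191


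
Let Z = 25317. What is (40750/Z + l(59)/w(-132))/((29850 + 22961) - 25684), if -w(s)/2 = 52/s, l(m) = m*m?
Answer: 2909299241/17856130734 ≈ 0.16293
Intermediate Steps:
l(m) = m**2
w(s) = -104/s
(40750/Z + l(59)/w(-132))/((29850 + 22961) - 25684) = (40750/25317 + 59**2/((-104/(-132))))/((29850 + 22961) - 25684) = (40750*(1/25317) + 3481/((-104*(-1/132))))/(52811 - 25684) = (40750/25317 + 3481/(26/33))/27127 = (40750/25317 + 3481*(33/26))*(1/27127) = (40750/25317 + 114873/26)*(1/27127) = (2909299241/658242)*(1/27127) = 2909299241/17856130734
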